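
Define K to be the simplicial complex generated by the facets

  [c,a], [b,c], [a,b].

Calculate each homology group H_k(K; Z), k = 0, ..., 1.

H_0 ≅ Z,  H_1 ≅ Z.

Fix the vertex order a < b < c and write every simplex with vertices in increasing order. Then dim K = 1 and the simplices of K are:

  0-simplices (3): a, b, c
  1-simplices (3): ab, ac, bc

giving chain groups C_0 ≅ Z^3, C_1 ≅ Z^3.

The boundary map ∂_1: C_1 → C_0 maps an edge to its endpoints' difference, ∂[p,q] = q − p. For instance
  ∂ab = b − a.
This gives a 3×3 integer matrix of rank 2; reducing to Smith normal form yields diagonal entries (1,1).

From H_k ≅ ker(∂_k) / im(∂_{k+1}) we obtain:

  H_0: rank C_0 − rank ∂_1 = 3 − 2 = 1, and the invariant factors of ∂_1 are all 1, so H_0 = Z.
  H_1: rank ker ∂_1 − rank ∂_2 = (3 − 2) − 0 = 1, and there is no ∂_2, so H_1 = Z.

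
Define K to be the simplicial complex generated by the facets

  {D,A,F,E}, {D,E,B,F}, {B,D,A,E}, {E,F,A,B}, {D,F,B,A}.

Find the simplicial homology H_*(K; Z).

H_0 ≅ Z,  H_1 = 0,  H_2 = 0,  H_3 ≅ Z.

K has 5 vertices, 10 edges, 10 triangles, 5 3-simplices.
rank ∂_0 = 0, rank ∂_1 = 4 ⇒ b_0 = 5 − 0 − 4 = 1; all invariant factors of ∂_1 are 1 so no torsion. So H_0 ≅ Z.
rank ∂_1 = 4, rank ∂_2 = 6 ⇒ b_1 = 10 − 4 − 6 = 0; all invariant factors of ∂_2 are 1 so no torsion. So H_1 ≅ 0.
rank ∂_2 = 6, rank ∂_3 = 4 ⇒ b_2 = 10 − 6 − 4 = 0; all invariant factors of ∂_3 are 1 so no torsion. So H_2 ≅ 0.
rank ∂_3 = 4, rank ∂_4 = 0 ⇒ b_3 = 5 − 4 − 0 = 1. So H_3 ≅ Z.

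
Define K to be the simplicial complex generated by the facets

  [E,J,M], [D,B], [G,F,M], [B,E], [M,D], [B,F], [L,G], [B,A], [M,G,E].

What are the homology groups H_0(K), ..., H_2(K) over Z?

We work with the vertex ordering A < B < D < E < F < G < J < L < M. The simplices of K, each written with vertices in increasing order, are:

  0-simplices (9): A, B, D, E, F, G, J, L, M
  1-simplices (13): AB, BD, BE, BF, DM, EG, EJ, EM, FG, FM, GL, GM, JM
  2-simplices (3): EGM, EJM, FGM

giving chain groups C_0 ≅ Z^9, C_1 ≅ Z^13, C_2 ≅ Z^3.

The boundary map ∂_1: C_1 → C_0 sends each edge [p,q] (with p < q) to q − p. For instance
  ∂FM = M − F.
The 9×13 boundary matrix has rank 8 and Smith normal form diag(1,1,1,1,1,1,1,1).

The boundary map ∂_2: C_2 → C_1 acts by ∂[p,q,r] = [q,r] − [p,r] + [p,q]. For instance
  ∂FGM = GM − FM + FG,
  ∂EJM = JM − EM + EJ.
The 13×3 boundary matrix has rank 3 and Smith normal form diag(1,1,1).

Now H_k = ker ∂_k / im ∂_{k+1}, so:

  H_0: rank C_0 − rank ∂_1 = 9 − 8 = 1, and the invariant factors of ∂_1 are all 1, so H_0 ≅ Z.
  H_1: rank ker ∂_1 − rank ∂_2 = (13 − 8) − 3 = 2, and the invariant factors of ∂_2 are all 1, so H_1 ≅ Z^2.
  H_2: rank ker ∂_2 − rank ∂_3 = (3 − 3) − 0 = 0, and there is no ∂_3, so H_2 ≅ 0.

H_0 = Z,  H_1 = Z^2,  H_2 = 0.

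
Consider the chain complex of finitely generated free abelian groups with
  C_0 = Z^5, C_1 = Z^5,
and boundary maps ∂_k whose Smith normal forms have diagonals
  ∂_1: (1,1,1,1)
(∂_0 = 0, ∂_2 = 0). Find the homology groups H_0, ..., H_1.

H_0 = Z,  H_1 = Z.

H_0: b_0 = 5 − 0 − 4 = 1; torsion from ∂_1 factors > 1: none. So H_0 = Z.
H_1: b_1 = 5 − 4 − 0 = 1; torsion from ∂_2 factors > 1: none. So H_1 = Z.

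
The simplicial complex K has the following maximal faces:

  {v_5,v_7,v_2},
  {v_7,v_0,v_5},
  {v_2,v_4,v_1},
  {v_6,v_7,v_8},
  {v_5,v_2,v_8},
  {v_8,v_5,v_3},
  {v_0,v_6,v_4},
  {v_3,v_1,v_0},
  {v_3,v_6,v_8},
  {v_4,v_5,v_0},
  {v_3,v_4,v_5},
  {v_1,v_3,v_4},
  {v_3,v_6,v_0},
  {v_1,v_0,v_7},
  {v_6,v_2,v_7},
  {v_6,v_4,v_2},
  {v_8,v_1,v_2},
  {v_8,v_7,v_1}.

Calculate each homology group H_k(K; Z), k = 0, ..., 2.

H_0 ≅ Z,  H_1 ≅ Z ⊕ Z/2,  H_2 = 0.

Fix the vertex order v_0 < v_1 < v_2 < v_3 < v_4 < v_5 < v_6 < v_7 < v_8 and write every simplex with vertices in increasing order. Then dim K = 2 and the simplices of K are:

  0-simplices (9): [v_0], [v_1], [v_2], [v_3], [v_4], [v_5], [v_6], [v_7], [v_8]
  1-simplices (27): (27 of them)
  2-simplices (18): (18 of them)

Hence C_0 ≅ Z^9, C_1 ≅ Z^27, C_2 ≅ Z^18.

∂_1: C_1 → C_0 maps an edge to its endpoints' difference, ∂[p,q] = q − p. For instance
  ∂[v_1,v_2] = [v_2] − [v_1].
This gives a 9×27 integer matrix of rank 8; reducing to Smith normal form yields diagonal entries (1,1,1,1,1,1,1,1).

Boundary ∂_2: C_2 → C_1 acts by ∂[p,q,r] = [q,r] − [p,r] + [p,q]. For instance
  ∂[v_2,v_6,v_7] = [v_6,v_7] − [v_2,v_7] + [v_2,v_6],
  ∂[v_0,v_4,v_6] = [v_4,v_6] − [v_0,v_6] + [v_0,v_4].
As a 27×18 matrix over Z this has rank 18, with invariant factors (1,1,1,1,1,1,1,1,1,1,1,1,1,1,1,1,1,2).

Now H_k = ker ∂_k / im ∂_{k+1}, so:

  H_0: rank C_0 − rank ∂_1 = 9 − 8 = 1, and the invariant factors of ∂_1 are all 1, so H_0 ≅ Z.
  H_1: rank ker ∂_1 − rank ∂_2 = (27 − 8) − 18 = 1, and ∂_2 has invariant factor 2 > 1, so H_1 ≅ Z ⊕ Z/2.
  H_2: rank ker ∂_2 − rank ∂_3 = (18 − 18) − 0 = 0, and there is no ∂_3, so H_2 ≅ 0.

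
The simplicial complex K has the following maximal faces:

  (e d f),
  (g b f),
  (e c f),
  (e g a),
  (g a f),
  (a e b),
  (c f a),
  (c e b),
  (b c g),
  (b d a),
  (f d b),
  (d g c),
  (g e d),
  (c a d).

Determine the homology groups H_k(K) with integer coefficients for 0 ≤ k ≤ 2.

H_0 ≅ Z,  H_1 ≅ Z^2,  H_2 ≅ Z.

We work with the vertex ordering a < b < c < d < e < f < g. The simplices of K, each written with vertices in increasing order, are:

  0-simplices (7): a, b, c, d, e, f, g
  1-simplices (21): ab, ac, ad, ae, af, ag, bc, bd, be, bf, bg, cd, ce, cf, cg, de, df, dg, ef, eg, fg
  2-simplices (14): abd, abe, acd, acf, aeg, afg, bce, bcg, bdf, bfg, cdg, cef, def, deg

giving chain groups C_0 ≅ Z^7, C_1 ≅ Z^21, C_2 ≅ Z^14.

Boundary ∂_1: C_1 → C_0 is given by ∂[p,q] = [q] − [p]. For instance
  ∂be = e − b.
This gives a 7×21 integer matrix of rank 6; reducing to Smith normal form yields diagonal entries (1,1,1,1,1,1).

Boundary ∂_2: C_2 → C_1 sends each 2-simplex [p,q,r] to [q,r] − [p,r] + [p,q]. For instance
  ∂bdf = df − bf + bd,
  ∂bfg = fg − bg + bf.
The 21×14 boundary matrix has rank 13 and Smith normal form diag(1,1,1,1,1,1,1,1,1,1,1,1,1).

Computing H_k = (kernel of ∂_k) / (image of ∂_{k+1}):

  H_0: rank C_0 − rank ∂_1 = 7 − 6 = 1, and the invariant factors of ∂_1 are all 1, so H_0 ≅ Z.
  H_1: rank ker ∂_1 − rank ∂_2 = (21 − 6) − 13 = 2, and the invariant factors of ∂_2 are all 1, so H_1 ≅ Z^2.
  H_2: rank ker ∂_2 − rank ∂_3 = (14 − 13) − 0 = 1, and there is no ∂_3, so H_2 ≅ Z.

As a check, the Euler characteristic is 7 − 21 + 14 = 0, which agrees with 1 − 2 + 1 = 0.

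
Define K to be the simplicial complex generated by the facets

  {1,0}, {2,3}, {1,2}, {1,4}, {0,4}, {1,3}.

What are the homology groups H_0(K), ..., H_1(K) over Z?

H_0 ≅ Z,  H_1 ≅ Z^2.

K has 5 vertices, 6 edges.
rank ∂_0 = 0, rank ∂_1 = 4 ⇒ b_0 = 5 − 0 − 4 = 1; all invariant factors of ∂_1 are 1 so no torsion. So H_0 = Z.
rank ∂_1 = 4, rank ∂_2 = 0 ⇒ b_1 = 6 − 4 − 0 = 2. So H_1 = Z^2.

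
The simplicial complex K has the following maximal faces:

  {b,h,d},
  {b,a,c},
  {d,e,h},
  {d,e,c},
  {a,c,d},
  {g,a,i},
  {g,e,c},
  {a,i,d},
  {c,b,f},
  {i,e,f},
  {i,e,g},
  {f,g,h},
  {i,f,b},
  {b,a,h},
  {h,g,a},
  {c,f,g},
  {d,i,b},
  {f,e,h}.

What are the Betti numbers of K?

Fix the vertex order a < b < c < d < e < f < g < h < i and write every simplex with vertices in increasing order. Then dim K = 2 and the simplices of K are:

  0-simplices (9): a, b, c, d, e, f, g, h, i
  1-simplices (27): ab, ac, ad, ag, ah, ai, bc, bd, bf, bh, bi, cd, ce, cf, cg, de, dh, di, ef, eg, eh, ei, fg, fh, fi, gh, gi
  2-simplices (18): abc, abh, acd, adi, agh, agi, bcf, bdh, bdi, bfi, cde, ceg, cfg, deh, efh, efi, egi, fgh

Hence C_0 ≅ Z^9, C_1 ≅ Z^27, C_2 ≅ Z^18.

∂_1: C_1 → C_0 is given by ∂[p,q] = [q] − [p]. For instance
  ∂bd = d − b.
The resulting 9×27 matrix has rank 8, and its Smith normal form has invariant factors (1,1,1,1,1,1,1,1).

The boundary map ∂_2: C_2 → C_1 acts by ∂[p,q,r] = [q,r] − [p,r] + [p,q]. For instance
  ∂cfg = fg − cg + cf,
  ∂bdi = di − bi + bd.
The 27×18 boundary matrix has rank 18 and Smith normal form diag(1,1,1,1,1,1,1,1,1,1,1,1,1,1,1,1,1,2).

Computing H_k = (kernel of ∂_k) / (image of ∂_{k+1}):

  H_0: rank C_0 − rank ∂_1 = 9 − 8 = 1, and the invariant factors of ∂_1 are all 1, so H_0 ≅ Z.
  H_1: rank ker ∂_1 − rank ∂_2 = (27 − 8) − 18 = 1, and ∂_2 has invariant factor 2 > 1, so H_1 ≅ Z ⊕ Z/2Z.
  H_2: rank ker ∂_2 − rank ∂_3 = (18 − 18) − 0 = 0, and there is no ∂_3, so H_2 ≅ 0.

As a check, the Euler characteristic is 9 − 27 + 18 = 0, which agrees with 1 − 1 + 0 = 0.

Hence the Betti numbers are b_0 = 1, b_1 = 1, b_2 = 0.

b_0 = 1, b_1 = 1, b_2 = 0.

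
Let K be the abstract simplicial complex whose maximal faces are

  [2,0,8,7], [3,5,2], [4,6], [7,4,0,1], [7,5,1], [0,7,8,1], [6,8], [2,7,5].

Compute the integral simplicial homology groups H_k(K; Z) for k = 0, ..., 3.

Order the vertices as 0 < 1 < 2 < 3 < 4 < 5 < 6 < 7 < 8. Listing each simplex with vertices in this order, K has dimension 3 with simplices:

  0-simplices (9): [0], [1], [2], [3], [4], [5], [6], [7], [8]
  1-simplices (19): [0,1], [0,2], [0,4], [0,7], [0,8], [1,4], [1,5], [1,7], [1,8], [2,3], [2,5], [2,7], [2,8], [3,5], [4,6], [4,7], [5,7], [6,8], [7,8]
  2-simplices (13): [0,1,4], [0,1,7], [0,1,8], [0,2,7], [0,2,8], [0,4,7], [0,7,8], [1,4,7], [1,5,7], [1,7,8], [2,3,5], [2,5,7], [2,7,8]
  3-simplices (3): [0,1,4,7], [0,1,7,8], [0,2,7,8]

giving chain groups C_0 ≅ Z^9, C_1 ≅ Z^19, C_2 ≅ Z^13, C_3 ≅ Z^3.

The boundary map ∂_1: C_1 → C_0 is given by ∂[p,q] = [q] − [p]. For instance
  ∂[1,4] = [4] − [1].
This gives a 9×19 integer matrix of rank 8; reducing to Smith normal form yields diagonal entries (1,1,1,1,1,1,1,1).

Boundary ∂_2: C_2 → C_1 acts by ∂[p,q,r] = [q,r] − [p,r] + [p,q]. For instance
  ∂[0,2,8] = [2,8] − [0,8] + [0,2],
  ∂[1,4,7] = [4,7] − [1,7] + [1,4].
The 19×13 boundary matrix has rank 10 and Smith normal form diag(1,1,1,1,1,1,1,1,1,1).

Boundary ∂_3: C_3 → C_2 sends each 3-simplex σ to the alternating sum Σ_i (−1)^i (σ with its i-th vertex removed). For instance
  ∂[0,1,7,8] = [1,7,8] − [0,7,8] + [0,1,8] − [0,1,7],
  ∂[0,2,7,8] = [2,7,8] − [0,7,8] + [0,2,8] − [0,2,7].
The resulting 13×3 matrix has rank 3, and its Smith normal form has invariant factors (1,1,1).

Computing H_k = (kernel of ∂_k) / (image of ∂_{k+1}):

  H_0: rank C_0 − rank ∂_1 = 9 − 8 = 1, and the invariant factors of ∂_1 are all 1, so H_0 ≅ Z.
  H_1: rank ker ∂_1 − rank ∂_2 = (19 − 8) − 10 = 1, and the invariant factors of ∂_2 are all 1, so H_1 ≅ Z.
  H_2: rank ker ∂_2 − rank ∂_3 = (13 − 10) − 3 = 0, and the invariant factors of ∂_3 are all 1, so H_2 ≅ 0.
  H_3: rank ker ∂_3 − rank ∂_4 = (3 − 3) − 0 = 0, and there is no ∂_4, so H_3 ≅ 0.

H_0 = Z,  H_1 = Z,  H_2 = 0,  H_3 = 0.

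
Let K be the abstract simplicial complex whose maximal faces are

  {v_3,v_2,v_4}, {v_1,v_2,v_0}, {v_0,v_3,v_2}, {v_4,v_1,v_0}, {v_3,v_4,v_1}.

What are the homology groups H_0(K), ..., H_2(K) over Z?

K has 5 vertices, 10 edges, 5 triangles.
rank ∂_0 = 0, rank ∂_1 = 4 ⇒ b_0 = 5 − 0 − 4 = 1; all invariant factors of ∂_1 are 1 so no torsion. So H_0 = Z.
rank ∂_1 = 4, rank ∂_2 = 5 ⇒ b_1 = 10 − 4 − 5 = 1; all invariant factors of ∂_2 are 1 so no torsion. So H_1 = Z.
rank ∂_2 = 5, rank ∂_3 = 0 ⇒ b_2 = 5 − 5 − 0 = 0. So H_2 = 0.

H_0 = Z,  H_1 = Z,  H_2 = 0.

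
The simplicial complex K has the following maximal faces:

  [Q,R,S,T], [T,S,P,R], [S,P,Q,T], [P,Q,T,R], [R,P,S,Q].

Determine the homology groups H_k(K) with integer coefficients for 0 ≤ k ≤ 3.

Take the total order P < Q < R < S < T on the vertex set. Then K (dimension 3) consists of the simplices:

  0-simplices (5): P, Q, R, S, T
  1-simplices (10): PQ, PR, PS, PT, QR, QS, QT, RS, RT, ST
  2-simplices (10): PQR, PQS, PQT, PRS, PRT, PST, QRS, QRT, QST, RST
  3-simplices (5): PQRS, PQRT, PQST, PRST, QRST

so the chain groups are C_0 ≅ Z^5, C_1 ≅ Z^10, C_2 ≅ Z^10, C_3 ≅ Z^5.

The boundary map ∂_1: C_1 → C_0 maps an edge to its endpoints' difference, ∂[p,q] = q − p. For instance
  ∂RS = S − R.
As a 5×10 matrix over Z this has rank 4, with invariant factors (1,1,1,1).

Boundary ∂_2: C_2 → C_1 sends each 2-simplex [p,q,r] to [q,r] − [p,r] + [p,q]. For instance
  ∂RST = ST − RT + RS,
  ∂PQS = QS − PS + PQ.
This gives a 10×10 integer matrix of rank 6; reducing to Smith normal form yields diagonal entries (1,1,1,1,1,1).

∂_3: C_3 → C_2 sends each 3-simplex σ to the alternating sum Σ_i (−1)^i (σ with its i-th vertex removed). For instance
  ∂QRST = RST − QST + QRT − QRS,
  ∂PQRS = QRS − PRS + PQS − PQR.
As a 10×5 matrix over Z this has rank 4, with invariant factors (1,1,1,1).

Computing H_k = (kernel of ∂_k) / (image of ∂_{k+1}):

  H_0: rank C_0 − rank ∂_1 = 5 − 4 = 1, and the invariant factors of ∂_1 are all 1, so H_0 = Z.
  H_1: rank ker ∂_1 − rank ∂_2 = (10 − 4) − 6 = 0, and the invariant factors of ∂_2 are all 1, so H_1 = 0.
  H_2: rank ker ∂_2 − rank ∂_3 = (10 − 6) − 4 = 0, and the invariant factors of ∂_3 are all 1, so H_2 = 0.
  H_3: rank ker ∂_3 − rank ∂_4 = (5 − 4) − 0 = 1, and there is no ∂_4, so H_3 = Z.

(K is a triangulation of the 3-sphere S^3.)

H_0 = Z,  H_1 = 0,  H_2 = 0,  H_3 = Z.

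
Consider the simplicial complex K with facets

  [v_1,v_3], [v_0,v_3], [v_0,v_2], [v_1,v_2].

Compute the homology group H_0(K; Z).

Fix the vertex order v_0 < v_1 < v_2 < v_3 and write every simplex with vertices in increasing order. Then dim K = 1 and the simplices of K are:

  0-simplices (4): [v_0], [v_1], [v_2], [v_3]
  1-simplices (4): [v_0,v_2], [v_0,v_3], [v_1,v_2], [v_1,v_3]

giving chain groups C_0 ≅ Z^4, C_1 ≅ Z^4.

Boundary ∂_1: C_1 → C_0 maps an edge to its endpoints' difference, ∂[p,q] = q − p.
As a 4×4 matrix over Z this has rank 3, with invariant factors (1,1,1).

Computing H_k = (kernel of ∂_k) / (image of ∂_{k+1}):

  H_0: rank C_0 − rank ∂_1 = 4 − 3 = 1, and the invariant factors of ∂_1 are all 1, so H_0 = Z.

H_0 = Z.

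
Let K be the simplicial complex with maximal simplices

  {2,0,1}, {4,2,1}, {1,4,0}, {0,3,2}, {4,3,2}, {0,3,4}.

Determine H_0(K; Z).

H_0 ≅ Z.

Fix the vertex order 0 < 1 < 2 < 3 < 4 and write every simplex with vertices in increasing order. Then dim K = 2 and the simplices of K are:

  0-simplices (5): [0], [1], [2], [3], [4]
  1-simplices (9): [0,1], [0,2], [0,3], [0,4], [1,2], [1,4], [2,3], [2,4], [3,4]
  2-simplices (6): [0,1,2], [0,1,4], [0,2,3], [0,3,4], [1,2,4], [2,3,4]

so the chain groups are C_0 ≅ Z^5, C_1 ≅ Z^9, C_2 ≅ Z^6.

∂_1: C_1 → C_0 sends each edge [p,q] (with p < q) to q − p.
As a 5×9 matrix over Z this has rank 4, with invariant factors (1,1,1,1).

The boundary map ∂_2: C_2 → C_1 acts by ∂[p,q,r] = [q,r] − [p,r] + [p,q]. For instance
  ∂[0,1,2] = [1,2] − [0,2] + [0,1],
  ∂[0,3,4] = [3,4] − [0,4] + [0,3].
This gives a 9×6 integer matrix of rank 5; reducing to Smith normal form yields diagonal entries (1,1,1,1,1).

Reading off H_k = ker ∂_k / im ∂_{k+1}:

  H_0: rank C_0 − rank ∂_1 = 5 − 4 = 1, and the invariant factors of ∂_1 are all 1, so H_0 ≅ Z.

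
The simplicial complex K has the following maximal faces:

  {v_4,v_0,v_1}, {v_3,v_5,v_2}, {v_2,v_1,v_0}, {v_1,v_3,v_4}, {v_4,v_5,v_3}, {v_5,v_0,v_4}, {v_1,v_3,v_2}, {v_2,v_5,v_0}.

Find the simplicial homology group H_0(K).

H_0 ≅ Z.

Fix the vertex order v_0 < v_1 < v_2 < v_3 < v_4 < v_5 and write every simplex with vertices in increasing order. Then dim K = 2 and the simplices of K are:

  0-simplices (6): [v_0], [v_1], [v_2], [v_3], [v_4], [v_5]
  1-simplices (12): [v_0,v_1], [v_0,v_2], [v_0,v_4], [v_0,v_5], [v_1,v_2], [v_1,v_3], [v_1,v_4], [v_2,v_3], [v_2,v_5], [v_3,v_4], [v_3,v_5], [v_4,v_5]
  2-simplices (8): [v_0,v_1,v_2], [v_0,v_1,v_4], [v_0,v_2,v_5], [v_0,v_4,v_5], [v_1,v_2,v_3], [v_1,v_3,v_4], [v_2,v_3,v_5], [v_3,v_4,v_5]

so the chain groups are C_0 ≅ Z^6, C_1 ≅ Z^12, C_2 ≅ Z^8.

∂_1: C_1 → C_0 maps an edge to its endpoints' difference, ∂[p,q] = q − p.
This gives a 6×12 integer matrix of rank 5; reducing to Smith normal form yields diagonal entries (1,1,1,1,1).

∂_2: C_2 → C_1 sends each 2-simplex [p,q,r] to [q,r] − [p,r] + [p,q]. For instance
  ∂[v_2,v_3,v_5] = [v_3,v_5] − [v_2,v_5] + [v_2,v_3],
  ∂[v_0,v_1,v_4] = [v_1,v_4] − [v_0,v_4] + [v_0,v_1].
As a 12×8 matrix over Z this has rank 7, with invariant factors (1,1,1,1,1,1,1).

Now H_k = ker ∂_k / im ∂_{k+1}, so:

  H_0: rank C_0 − rank ∂_1 = 6 − 5 = 1, and the invariant factors of ∂_1 are all 1, so H_0 = Z.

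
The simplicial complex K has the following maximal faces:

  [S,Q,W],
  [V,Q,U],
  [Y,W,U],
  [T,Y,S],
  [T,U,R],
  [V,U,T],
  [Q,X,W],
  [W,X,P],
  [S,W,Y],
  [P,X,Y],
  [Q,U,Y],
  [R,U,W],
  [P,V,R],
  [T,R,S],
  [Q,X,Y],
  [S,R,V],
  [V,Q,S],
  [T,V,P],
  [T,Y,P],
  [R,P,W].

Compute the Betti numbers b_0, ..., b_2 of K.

b_0 = 1, b_1 = 1, b_2 = 0.

Order the vertices as P < Q < R < S < T < U < V < W < X < Y. Listing each simplex with vertices in this order, K has dimension 2 with simplices:

  0-simplices (10): P, Q, R, S, T, U, V, W, X, Y
  1-simplices (30): PR, PT, PV, PW, PX, PY, QS, QU, QV, QW, QX, QY, RS, RT, RU, RV, RW, ST, SV, SW, SY, TU, TV, TY, UV, UW, UY, WX, WY, XY
  2-simplices (20): PRV, PRW, PTV, PTY, PWX, PXY, QSV, QSW, QUV, QUY, QWX, QXY, RST, RSV, RTU, RUW, STY, SWY, TUV, UWY

giving chain groups C_0 ≅ Z^10, C_1 ≅ Z^30, C_2 ≅ Z^20.

Boundary ∂_1: C_1 → C_0 is given by ∂[p,q] = [q] − [p].
The resulting 10×30 matrix has rank 9, and its Smith normal form has invariant factors (1,1,1,1,1,1,1,1,1).

Boundary ∂_2: C_2 → C_1 sends each 2-simplex [p,q,r] to [q,r] − [p,r] + [p,q]. For instance
  ∂PRW = RW − PW + PR,
  ∂RUW = UW − RW + RU.
The 30×20 boundary matrix has rank 20 and Smith normal form diag(1,1,1,1,1,1,1,1,1,1,1,1,1,1,1,1,1,1,1,2).

Reading off H_k = ker ∂_k / im ∂_{k+1}:

  H_0: rank C_0 − rank ∂_1 = 10 − 9 = 1, and the invariant factors of ∂_1 are all 1, so H_0 ≅ Z.
  H_1: rank ker ∂_1 − rank ∂_2 = (30 − 9) − 20 = 1, and ∂_2 has invariant factor 2 > 1, so H_1 ≅ Z ⊕ Z/2Z.
  H_2: rank ker ∂_2 − rank ∂_3 = (20 − 20) − 0 = 0, and there is no ∂_3, so H_2 ≅ 0.

As a check, the Euler characteristic is 10 − 30 + 20 = 0, which agrees with 1 − 1 + 0 = 0.

Hence the Betti numbers are b_0 = 1, b_1 = 1, b_2 = 0.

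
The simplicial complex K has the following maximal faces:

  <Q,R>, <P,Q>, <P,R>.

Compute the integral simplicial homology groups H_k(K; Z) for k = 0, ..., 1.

H_0 ≅ Z,  H_1 ≅ Z.

Take the total order P < Q < R on the vertex set. Then K (dimension 1) consists of the simplices:

  0-simplices (3): P, Q, R
  1-simplices (3): PQ, PR, QR

so the chain groups are C_0 ≅ Z^3, C_1 ≅ Z^3.

Boundary ∂_1: C_1 → C_0 is given by ∂[p,q] = [q] − [p]. For instance
  ∂QR = R − Q.
As a 3×3 matrix over Z this has rank 2, with invariant factors (1,1).

From H_k ≅ ker(∂_k) / im(∂_{k+1}) we obtain:

  H_0: rank C_0 − rank ∂_1 = 3 − 2 = 1, and the invariant factors of ∂_1 are all 1, so H_0 = Z.
  H_1: rank ker ∂_1 − rank ∂_2 = (3 − 2) − 0 = 1, and there is no ∂_2, so H_1 = Z.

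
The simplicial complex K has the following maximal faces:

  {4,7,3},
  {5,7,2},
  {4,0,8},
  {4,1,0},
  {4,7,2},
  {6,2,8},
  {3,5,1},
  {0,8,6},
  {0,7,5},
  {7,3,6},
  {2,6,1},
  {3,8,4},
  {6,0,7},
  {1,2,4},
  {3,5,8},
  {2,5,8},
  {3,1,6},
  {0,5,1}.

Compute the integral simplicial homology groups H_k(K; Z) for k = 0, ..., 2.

H_0 ≅ Z,  H_1 ≅ Z^2,  H_2 ≅ Z.

K has 9 vertices, 27 edges, 18 triangles.
rank ∂_0 = 0, rank ∂_1 = 8 ⇒ b_0 = 9 − 0 − 8 = 1; all invariant factors of ∂_1 are 1 so no torsion. So H_0 = Z.
rank ∂_1 = 8, rank ∂_2 = 17 ⇒ b_1 = 27 − 8 − 17 = 2; all invariant factors of ∂_2 are 1 so no torsion. So H_1 = Z^2.
rank ∂_2 = 17, rank ∂_3 = 0 ⇒ b_2 = 18 − 17 − 0 = 1. So H_2 = Z.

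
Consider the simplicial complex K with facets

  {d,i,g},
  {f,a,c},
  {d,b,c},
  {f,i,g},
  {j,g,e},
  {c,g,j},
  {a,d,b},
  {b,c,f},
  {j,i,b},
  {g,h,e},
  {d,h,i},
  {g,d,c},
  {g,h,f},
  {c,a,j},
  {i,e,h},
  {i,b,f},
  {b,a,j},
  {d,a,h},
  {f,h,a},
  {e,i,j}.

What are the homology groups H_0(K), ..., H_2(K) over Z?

H_0 = Z,  H_1 = Z ⊕ Z_2,  H_2 = 0.

Fix the vertex order a < b < c < d < e < f < g < h < i < j and write every simplex with vertices in increasing order. Then dim K = 2 and the simplices of K are:

  0-simplices (10): a, b, c, d, e, f, g, h, i, j
  1-simplices (30): ab, ac, ad, af, ah, aj, bc, bd, bf, bi, bj, cd, cf, cg, cj, dg, dh, di, eg, eh, ei, ej, fg, fh, fi, gh, gi, gj, hi, ij
  2-simplices (20): abd, abj, acf, acj, adh, afh, bcd, bcf, bfi, bij, cdg, cgj, dgi, dhi, egh, egj, ehi, eij, fgh, fgi

Hence C_0 ≅ Z^10, C_1 ≅ Z^30, C_2 ≅ Z^20.

The boundary map ∂_1: C_1 → C_0 maps an edge to its endpoints' difference, ∂[p,q] = q − p. For instance
  ∂bf = f − b.
The 10×30 boundary matrix has rank 9 and Smith normal form diag(1,1,1,1,1,1,1,1,1).

Boundary ∂_2: C_2 → C_1 sends each 2-simplex [p,q,r] to [q,r] − [p,r] + [p,q]. For instance
  ∂bcd = cd − bd + bc,
  ∂dhi = hi − di + dh.
As a 30×20 matrix over Z this has rank 20, with invariant factors (1,1,1,1,1,1,1,1,1,1,1,1,1,1,1,1,1,1,1,2).

Computing H_k = (kernel of ∂_k) / (image of ∂_{k+1}):

  H_0: rank C_0 − rank ∂_1 = 10 − 9 = 1, and the invariant factors of ∂_1 are all 1, so H_0 = Z.
  H_1: rank ker ∂_1 − rank ∂_2 = (30 − 9) − 20 = 1, and ∂_2 has invariant factor 2 > 1, so H_1 = Z ⊕ Z_2.
  H_2: rank ker ∂_2 − rank ∂_3 = (20 − 20) − 0 = 0, and there is no ∂_3, so H_2 = 0.

As a check, the Euler characteristic is 10 − 30 + 20 = 0, which agrees with 1 − 1 + 0 = 0.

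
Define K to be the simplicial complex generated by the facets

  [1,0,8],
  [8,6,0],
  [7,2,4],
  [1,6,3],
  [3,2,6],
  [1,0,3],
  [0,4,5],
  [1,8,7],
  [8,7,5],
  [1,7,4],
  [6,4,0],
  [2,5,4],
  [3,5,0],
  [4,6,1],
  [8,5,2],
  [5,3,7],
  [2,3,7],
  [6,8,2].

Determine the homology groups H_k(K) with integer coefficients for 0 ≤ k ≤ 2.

Order the vertices as 0 < 1 < 2 < 3 < 4 < 5 < 6 < 7 < 8. Listing each simplex with vertices in this order, K has dimension 2 with simplices:

  0-simplices (9): [0], [1], [2], [3], [4], [5], [6], [7], [8]
  1-simplices (27): (27 of them)
  2-simplices (18): [0,1,3], [0,1,8], [0,3,5], [0,4,5], [0,4,6], [0,6,8], [1,3,6], [1,4,6], [1,4,7], [1,7,8], [2,3,6], [2,3,7], [2,4,5], [2,4,7], [2,5,8], [2,6,8], [3,5,7], [5,7,8]

Hence C_0 ≅ Z^9, C_1 ≅ Z^27, C_2 ≅ Z^18.

∂_1: C_1 → C_0 sends each edge [p,q] (with p < q) to q − p.
The resulting 9×27 matrix has rank 8, and its Smith normal form has invariant factors (1,1,1,1,1,1,1,1).

The boundary map ∂_2: C_2 → C_1 acts by ∂[p,q,r] = [q,r] − [p,r] + [p,q]. For instance
  ∂[0,1,3] = [1,3] − [0,3] + [0,1],
  ∂[5,7,8] = [7,8] − [5,8] + [5,7].
The resulting 27×18 matrix has rank 18, and its Smith normal form has invariant factors (1,1,1,1,1,1,1,1,1,1,1,1,1,1,1,1,1,2).

Reading off H_k = ker ∂_k / im ∂_{k+1}:

  H_0: rank C_0 − rank ∂_1 = 9 − 8 = 1, and the invariant factors of ∂_1 are all 1, so H_0 = Z.
  H_1: rank ker ∂_1 − rank ∂_2 = (27 − 8) − 18 = 1, and ∂_2 has invariant factor 2 > 1, so H_1 = Z ⊕ Z/2Z.
  H_2: rank ker ∂_2 − rank ∂_3 = (18 − 18) − 0 = 0, and there is no ∂_3, so H_2 = 0.

(K is a triangulation of the Klein bottle.)

H_0 ≅ Z,  H_1 ≅ Z ⊕ Z/2Z,  H_2 = 0.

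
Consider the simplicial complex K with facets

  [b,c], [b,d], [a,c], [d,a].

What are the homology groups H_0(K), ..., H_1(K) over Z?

H_0 = Z,  H_1 = Z.

Take the total order a < b < c < d on the vertex set. Then K (dimension 1) consists of the simplices:

  0-simplices (4): a, b, c, d
  1-simplices (4): ac, ad, bc, bd

Hence C_0 ≅ Z^4, C_1 ≅ Z^4.

The boundary map ∂_1: C_1 → C_0 maps an edge to its endpoints' difference, ∂[p,q] = q − p. For instance
  ∂bc = c − b.
As a 4×4 matrix over Z this has rank 3, with invariant factors (1,1,1).

Now H_k = ker ∂_k / im ∂_{k+1}, so:

  H_0: rank C_0 − rank ∂_1 = 4 − 3 = 1, and the invariant factors of ∂_1 are all 1, so H_0 = Z.
  H_1: rank ker ∂_1 − rank ∂_2 = (4 − 3) − 0 = 1, and there is no ∂_2, so H_1 = Z.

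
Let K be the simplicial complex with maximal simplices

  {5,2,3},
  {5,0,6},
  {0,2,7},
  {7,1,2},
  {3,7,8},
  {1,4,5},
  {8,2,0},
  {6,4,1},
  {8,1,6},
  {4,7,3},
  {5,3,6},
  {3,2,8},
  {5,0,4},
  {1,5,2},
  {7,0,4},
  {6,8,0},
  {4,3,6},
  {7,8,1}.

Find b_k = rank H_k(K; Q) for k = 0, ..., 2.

b_0 = 1, b_1 = 1, b_2 = 0.

Order the vertices as 0 < 1 < 2 < 3 < 4 < 5 < 6 < 7 < 8. Listing each simplex with vertices in this order, K has dimension 2 with simplices:

  0-simplices (9): [0], [1], [2], [3], [4], [5], [6], [7], [8]
  1-simplices (27): (27 of them)
  2-simplices (18): [0,2,7], [0,2,8], [0,4,5], [0,4,7], [0,5,6], [0,6,8], [1,2,5], [1,2,7], [1,4,5], [1,4,6], [1,6,8], [1,7,8], [2,3,5], [2,3,8], [3,4,6], [3,4,7], [3,5,6], [3,7,8]

Hence C_0 ≅ Z^9, C_1 ≅ Z^27, C_2 ≅ Z^18.

Boundary ∂_1: C_1 → C_0 sends each edge [p,q] (with p < q) to q − p. For instance
  ∂[4,6] = [6] − [4].
The resulting 9×27 matrix has rank 8, and its Smith normal form has invariant factors (1,1,1,1,1,1,1,1).

The boundary map ∂_2: C_2 → C_1 maps a triangle to the signed sum of its edges. For instance
  ∂[0,4,7] = [4,7] − [0,7] + [0,4],
  ∂[1,4,6] = [4,6] − [1,6] + [1,4].
As a 27×18 matrix over Z this has rank 18, with invariant factors (1,1,1,1,1,1,1,1,1,1,1,1,1,1,1,1,1,2).

Reading off H_k = ker ∂_k / im ∂_{k+1}:

  H_0: rank C_0 − rank ∂_1 = 9 − 8 = 1, and the invariant factors of ∂_1 are all 1, so H_0 ≅ Z.
  H_1: rank ker ∂_1 − rank ∂_2 = (27 − 8) − 18 = 1, and ∂_2 has invariant factor 2 > 1, so H_1 ≅ Z × Z/2.
  H_2: rank ker ∂_2 − rank ∂_3 = (18 − 18) − 0 = 0, and there is no ∂_3, so H_2 ≅ 0.

Hence the Betti numbers are b_0 = 1, b_1 = 1, b_2 = 0.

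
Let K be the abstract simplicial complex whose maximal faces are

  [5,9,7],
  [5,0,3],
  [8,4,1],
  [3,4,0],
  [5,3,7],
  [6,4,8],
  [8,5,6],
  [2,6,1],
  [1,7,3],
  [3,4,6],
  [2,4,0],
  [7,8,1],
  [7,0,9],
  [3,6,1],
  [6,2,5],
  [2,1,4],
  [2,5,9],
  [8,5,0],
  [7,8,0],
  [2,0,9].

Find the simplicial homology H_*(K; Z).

H_0 = Z,  H_1 = Z × Z/2,  H_2 = 0.

Take the total order 0 < 1 < 2 < 3 < 4 < 5 < 6 < 7 < 8 < 9 on the vertex set. Then K (dimension 2) consists of the simplices:

  0-simplices (10): [0], [1], [2], [3], [4], [5], [6], [7], [8], [9]
  1-simplices (30): (30 of them)
  2-simplices (20): (20 of them)

Hence C_0 ≅ Z^10, C_1 ≅ Z^30, C_2 ≅ Z^20.

The boundary map ∂_1: C_1 → C_0 maps an edge to its endpoints' difference, ∂[p,q] = q − p.
This gives a 10×30 integer matrix of rank 9; reducing to Smith normal form yields diagonal entries (1,1,1,1,1,1,1,1,1).

Boundary ∂_2: C_2 → C_1 acts by ∂[p,q,r] = [q,r] − [p,r] + [p,q]. For instance
  ∂[1,2,6] = [2,6] − [1,6] + [1,2],
  ∂[5,7,9] = [7,9] − [5,9] + [5,7].
The 30×20 boundary matrix has rank 20 and Smith normal form diag(1,1,1,1,1,1,1,1,1,1,1,1,1,1,1,1,1,1,1,2).

From H_k ≅ ker(∂_k) / im(∂_{k+1}) we obtain:

  H_0: rank C_0 − rank ∂_1 = 10 − 9 = 1, and the invariant factors of ∂_1 are all 1, so H_0 ≅ Z.
  H_1: rank ker ∂_1 − rank ∂_2 = (30 − 9) − 20 = 1, and ∂_2 has invariant factor 2 > 1, so H_1 ≅ Z × Z/2.
  H_2: rank ker ∂_2 − rank ∂_3 = (20 − 20) − 0 = 0, and there is no ∂_3, so H_2 ≅ 0.

(K is a triangulation of the Klein bottle.)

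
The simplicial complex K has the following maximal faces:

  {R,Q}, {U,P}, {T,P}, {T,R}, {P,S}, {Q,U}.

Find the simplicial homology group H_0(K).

H_0 ≅ Z.

K has 6 vertices, 6 edges.
rank ∂_0 = 0, rank ∂_1 = 5 ⇒ b_0 = 6 − 0 − 5 = 1; all invariant factors of ∂_1 are 1 so no torsion. So H_0 = Z.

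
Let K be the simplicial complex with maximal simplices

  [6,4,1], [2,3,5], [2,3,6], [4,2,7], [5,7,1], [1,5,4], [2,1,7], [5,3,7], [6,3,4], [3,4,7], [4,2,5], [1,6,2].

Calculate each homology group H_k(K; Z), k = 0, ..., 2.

H_0 ≅ Z,  H_1 ≅ Z/2Z,  H_2 = 0.

Take the total order 1 < 2 < 3 < 4 < 5 < 6 < 7 on the vertex set. Then K (dimension 2) consists of the simplices:

  0-simplices (7): [1], [2], [3], [4], [5], [6], [7]
  1-simplices (18): [1,2], [1,4], [1,5], [1,6], [1,7], [2,3], [2,4], [2,5], [2,6], [2,7], [3,4], [3,5], [3,6], [3,7], [4,5], [4,6], [4,7], [5,7]
  2-simplices (12): [1,2,6], [1,2,7], [1,4,5], [1,4,6], [1,5,7], [2,3,5], [2,3,6], [2,4,5], [2,4,7], [3,4,6], [3,4,7], [3,5,7]

so the chain groups are C_0 ≅ Z^7, C_1 ≅ Z^18, C_2 ≅ Z^12.

Boundary ∂_1: C_1 → C_0 sends each edge [p,q] (with p < q) to q − p.
This gives a 7×18 integer matrix of rank 6; reducing to Smith normal form yields diagonal entries (1,1,1,1,1,1).

Boundary ∂_2: C_2 → C_1 maps a triangle to the signed sum of its edges. For instance
  ∂[2,3,6] = [3,6] − [2,6] + [2,3],
  ∂[1,2,6] = [2,6] − [1,6] + [1,2].
The resulting 18×12 matrix has rank 12, and its Smith normal form has invariant factors (1,1,1,1,1,1,1,1,1,1,1,2).

Now H_k = ker ∂_k / im ∂_{k+1}, so:

  H_0: rank C_0 − rank ∂_1 = 7 − 6 = 1, and the invariant factors of ∂_1 are all 1, so H_0 = Z.
  H_1: rank ker ∂_1 − rank ∂_2 = (18 − 6) − 12 = 0, and ∂_2 has invariant factor 2 > 1, so H_1 = Z/2Z.
  H_2: rank ker ∂_2 − rank ∂_3 = (12 − 12) − 0 = 0, and there is no ∂_3, so H_2 = 0.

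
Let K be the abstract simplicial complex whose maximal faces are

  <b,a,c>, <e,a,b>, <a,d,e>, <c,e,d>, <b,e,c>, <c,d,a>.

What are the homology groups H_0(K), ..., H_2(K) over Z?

Order the vertices as a < b < c < d < e. Listing each simplex with vertices in this order, K has dimension 2 with simplices:

  0-simplices (5): a, b, c, d, e
  1-simplices (9): ab, ac, ad, ae, bc, be, cd, ce, de
  2-simplices (6): abc, abe, acd, ade, bce, cde

Hence C_0 ≅ Z^5, C_1 ≅ Z^9, C_2 ≅ Z^6.

∂_1: C_1 → C_0 is given by ∂[p,q] = [q] − [p].
This gives a 5×9 integer matrix of rank 4; reducing to Smith normal form yields diagonal entries (1,1,1,1).

The boundary map ∂_2: C_2 → C_1 acts by ∂[p,q,r] = [q,r] − [p,r] + [p,q]. For instance
  ∂bce = ce − be + bc,
  ∂abe = be − ae + ab.
The resulting 9×6 matrix has rank 5, and its Smith normal form has invariant factors (1,1,1,1,1).

Reading off H_k = ker ∂_k / im ∂_{k+1}:

  H_0: rank C_0 − rank ∂_1 = 5 − 4 = 1, and the invariant factors of ∂_1 are all 1, so H_0 = Z.
  H_1: rank ker ∂_1 − rank ∂_2 = (9 − 4) − 5 = 0, and the invariant factors of ∂_2 are all 1, so H_1 = 0.
  H_2: rank ker ∂_2 − rank ∂_3 = (6 − 5) − 0 = 1, and there is no ∂_3, so H_2 = Z.

H_0 ≅ Z,  H_1 = 0,  H_2 ≅ Z.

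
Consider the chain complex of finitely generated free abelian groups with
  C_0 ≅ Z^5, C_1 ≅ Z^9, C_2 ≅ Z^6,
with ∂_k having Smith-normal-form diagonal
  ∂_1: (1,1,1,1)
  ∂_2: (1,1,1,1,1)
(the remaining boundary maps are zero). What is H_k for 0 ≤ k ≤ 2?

H_0: b_0 = 5 − 0 − 4 = 1; torsion from ∂_1 factors > 1: none. So H_0 = Z.
H_1: b_1 = 9 − 4 − 5 = 0; torsion from ∂_2 factors > 1: none. So H_1 = 0.
H_2: b_2 = 6 − 5 − 0 = 1; torsion from ∂_3 factors > 1: none. So H_2 = Z.

H_0 = Z,  H_1 = 0,  H_2 = Z.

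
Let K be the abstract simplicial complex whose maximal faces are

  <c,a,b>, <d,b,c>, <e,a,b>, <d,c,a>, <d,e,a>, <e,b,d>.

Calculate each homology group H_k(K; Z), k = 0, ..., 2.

Take the total order a < b < c < d < e on the vertex set. Then K (dimension 2) consists of the simplices:

  0-simplices (5): a, b, c, d, e
  1-simplices (9): ab, ac, ad, ae, bc, bd, be, cd, de
  2-simplices (6): abc, abe, acd, ade, bcd, bde

so the chain groups are C_0 ≅ Z^5, C_1 ≅ Z^9, C_2 ≅ Z^6.

∂_1: C_1 → C_0 sends each edge [p,q] (with p < q) to q − p. For instance
  ∂ac = c − a.
As a 5×9 matrix over Z this has rank 4, with invariant factors (1,1,1,1).

∂_2: C_2 → C_1 acts by ∂[p,q,r] = [q,r] − [p,r] + [p,q]. For instance
  ∂bcd = cd − bd + bc,
  ∂bde = de − be + bd.
This gives a 9×6 integer matrix of rank 5; reducing to Smith normal form yields diagonal entries (1,1,1,1,1).

Reading off H_k = ker ∂_k / im ∂_{k+1}:

  H_0: rank C_0 − rank ∂_1 = 5 − 4 = 1, and the invariant factors of ∂_1 are all 1, so H_0 ≅ Z.
  H_1: rank ker ∂_1 − rank ∂_2 = (9 − 4) − 5 = 0, and the invariant factors of ∂_2 are all 1, so H_1 ≅ 0.
  H_2: rank ker ∂_2 − rank ∂_3 = (6 − 5) − 0 = 1, and there is no ∂_3, so H_2 ≅ Z.

As a check, the Euler characteristic is 5 − 9 + 6 = 2, which agrees with 1 − 0 + 1 = 2.
(K is a triangulation of the 2-sphere S^2.)

H_0 ≅ Z,  H_1 = 0,  H_2 ≅ Z.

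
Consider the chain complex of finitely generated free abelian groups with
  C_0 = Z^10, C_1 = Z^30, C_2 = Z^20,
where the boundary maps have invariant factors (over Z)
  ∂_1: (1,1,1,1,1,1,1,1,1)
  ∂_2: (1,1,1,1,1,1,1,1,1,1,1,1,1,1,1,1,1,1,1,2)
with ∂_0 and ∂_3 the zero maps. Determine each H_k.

H_0 = Z,  H_1 = Z × Z/2,  H_2 = 0.

H_0: b_0 = 10 − 0 − 9 = 1; torsion from ∂_1 factors > 1: none. So H_0 = Z.
H_1: b_1 = 30 − 9 − 20 = 1; torsion from ∂_2 factors > 1: [2]. So H_1 = Z × Z/2.
H_2: b_2 = 20 − 20 − 0 = 0; torsion from ∂_3 factors > 1: none. So H_2 = 0.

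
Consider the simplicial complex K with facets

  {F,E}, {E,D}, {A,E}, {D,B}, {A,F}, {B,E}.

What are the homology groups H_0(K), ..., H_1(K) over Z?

H_0 ≅ Z,  H_1 ≅ Z^2.

Take the total order A < B < D < E < F on the vertex set. Then K (dimension 1) consists of the simplices:

  0-simplices (5): A, B, D, E, F
  1-simplices (6): AE, AF, BD, BE, DE, EF

Hence C_0 ≅ Z^5, C_1 ≅ Z^6.

∂_1: C_1 → C_0 sends each edge [p,q] (with p < q) to q − p. For instance
  ∂AE = E − A.
As a 5×6 matrix over Z this has rank 4, with invariant factors (1,1,1,1).

From H_k ≅ ker(∂_k) / im(∂_{k+1}) we obtain:

  H_0: rank C_0 − rank ∂_1 = 5 − 4 = 1, and the invariant factors of ∂_1 are all 1, so H_0 ≅ Z.
  H_1: rank ker ∂_1 − rank ∂_2 = (6 − 4) − 0 = 2, and there is no ∂_2, so H_1 ≅ Z^2.

As a check, the Euler characteristic is 5 − 6 = -1, which agrees with 1 − 2 = -1.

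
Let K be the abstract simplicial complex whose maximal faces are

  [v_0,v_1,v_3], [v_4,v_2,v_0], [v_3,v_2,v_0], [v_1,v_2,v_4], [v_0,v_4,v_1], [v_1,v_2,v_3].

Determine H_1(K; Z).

Take the total order v_0 < v_1 < v_2 < v_3 < v_4 on the vertex set. Then K (dimension 2) consists of the simplices:

  0-simplices (5): [v_0], [v_1], [v_2], [v_3], [v_4]
  1-simplices (9): [v_0,v_1], [v_0,v_2], [v_0,v_3], [v_0,v_4], [v_1,v_2], [v_1,v_3], [v_1,v_4], [v_2,v_3], [v_2,v_4]
  2-simplices (6): [v_0,v_1,v_3], [v_0,v_1,v_4], [v_0,v_2,v_3], [v_0,v_2,v_4], [v_1,v_2,v_3], [v_1,v_2,v_4]

so the chain groups are C_0 ≅ Z^5, C_1 ≅ Z^9, C_2 ≅ Z^6.

Boundary ∂_1: C_1 → C_0 sends each edge [p,q] (with p < q) to q − p. For instance
  ∂[v_0,v_2] = [v_2] − [v_0].
The resulting 5×9 matrix has rank 4, and its Smith normal form has invariant factors (1,1,1,1).

Boundary ∂_2: C_2 → C_1 maps a triangle to the signed sum of its edges. For instance
  ∂[v_0,v_2,v_4] = [v_2,v_4] − [v_0,v_4] + [v_0,v_2],
  ∂[v_0,v_2,v_3] = [v_2,v_3] − [v_0,v_3] + [v_0,v_2].
The 9×6 boundary matrix has rank 5 and Smith normal form diag(1,1,1,1,1).

From H_k ≅ ker(∂_k) / im(∂_{k+1}) we obtain:

  H_1: rank ker ∂_1 − rank ∂_2 = (9 − 4) − 5 = 0, and the invariant factors of ∂_2 are all 1, so H_1 ≅ 0.

(K is a triangulation of the 2-sphere S^2.)

H_1 = 0.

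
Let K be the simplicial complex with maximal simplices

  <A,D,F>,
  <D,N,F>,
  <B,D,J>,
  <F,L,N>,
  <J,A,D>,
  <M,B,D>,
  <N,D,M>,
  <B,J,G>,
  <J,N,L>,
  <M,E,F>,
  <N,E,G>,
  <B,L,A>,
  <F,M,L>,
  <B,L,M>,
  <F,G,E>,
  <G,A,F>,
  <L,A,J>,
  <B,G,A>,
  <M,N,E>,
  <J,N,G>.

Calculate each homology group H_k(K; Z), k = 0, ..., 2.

K has 10 vertices, 30 edges, 20 triangles.
rank ∂_0 = 0, rank ∂_1 = 9 ⇒ b_0 = 10 − 0 − 9 = 1; all invariant factors of ∂_1 are 1 so no torsion. So H_0 = Z.
rank ∂_1 = 9, rank ∂_2 = 20 ⇒ b_1 = 30 − 9 − 20 = 1; ∂_2 has invariant factor(s) [2] giving torsion. So H_1 = Z × Z/2.
rank ∂_2 = 20, rank ∂_3 = 0 ⇒ b_2 = 20 − 20 − 0 = 0. So H_2 = 0.

H_0 = Z,  H_1 = Z × Z/2,  H_2 = 0.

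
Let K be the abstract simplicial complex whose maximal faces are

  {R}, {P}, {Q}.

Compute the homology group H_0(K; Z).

Take the total order P < Q < R on the vertex set. Then K (dimension 0) consists of the simplices:

  0-simplices (3): P, Q, R

so the chain groups are C_0 ≅ Z^3.

Computing H_k = (kernel of ∂_k) / (image of ∂_{k+1}):

  H_0: rank C_0 − rank ∂_1 = 3 − 0 = 3, and there is no ∂_1, so H_0 ≅ Z^3.

H_0 = Z^3.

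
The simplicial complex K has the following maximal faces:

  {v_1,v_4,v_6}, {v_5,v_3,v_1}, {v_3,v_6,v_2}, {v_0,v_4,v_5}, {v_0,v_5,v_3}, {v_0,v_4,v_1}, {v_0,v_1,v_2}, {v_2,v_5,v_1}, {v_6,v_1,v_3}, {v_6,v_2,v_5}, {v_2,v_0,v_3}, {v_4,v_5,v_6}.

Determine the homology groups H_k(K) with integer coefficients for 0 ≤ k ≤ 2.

H_0 = Z,  H_1 = Z/2,  H_2 = 0.

Take the total order v_0 < v_1 < v_2 < v_3 < v_4 < v_5 < v_6 on the vertex set. Then K (dimension 2) consists of the simplices:

  0-simplices (7): [v_0], [v_1], [v_2], [v_3], [v_4], [v_5], [v_6]
  1-simplices (18): (18 of them)
  2-simplices (12): (12 of them)

giving chain groups C_0 ≅ Z^7, C_1 ≅ Z^18, C_2 ≅ Z^12.

The boundary map ∂_1: C_1 → C_0 sends each edge [p,q] (with p < q) to q − p. For instance
  ∂[v_1,v_6] = [v_6] − [v_1].
The resulting 7×18 matrix has rank 6, and its Smith normal form has invariant factors (1,1,1,1,1,1).

The boundary map ∂_2: C_2 → C_1 sends each 2-simplex [p,q,r] to [q,r] − [p,r] + [p,q]. For instance
  ∂[v_1,v_3,v_6] = [v_3,v_6] − [v_1,v_6] + [v_1,v_3],
  ∂[v_2,v_5,v_6] = [v_5,v_6] − [v_2,v_6] + [v_2,v_5].
The 18×12 boundary matrix has rank 12 and Smith normal form diag(1,1,1,1,1,1,1,1,1,1,1,2).

Computing H_k = (kernel of ∂_k) / (image of ∂_{k+1}):

  H_0: rank C_0 − rank ∂_1 = 7 − 6 = 1, and the invariant factors of ∂_1 are all 1, so H_0 ≅ Z.
  H_1: rank ker ∂_1 − rank ∂_2 = (18 − 6) − 12 = 0, and ∂_2 has invariant factor 2 > 1, so H_1 ≅ Z/2.
  H_2: rank ker ∂_2 − rank ∂_3 = (12 − 12) − 0 = 0, and there is no ∂_3, so H_2 ≅ 0.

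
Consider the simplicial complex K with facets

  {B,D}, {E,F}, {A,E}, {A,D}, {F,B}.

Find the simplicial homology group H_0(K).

H_0 = Z.

Take the total order A < B < D < E < F on the vertex set. Then K (dimension 1) consists of the simplices:

  0-simplices (5): A, B, D, E, F
  1-simplices (5): AD, AE, BD, BF, EF

Hence C_0 ≅ Z^5, C_1 ≅ Z^5.

∂_1: C_1 → C_0 sends each edge [p,q] (with p < q) to q − p.
As a 5×5 matrix over Z this has rank 4, with invariant factors (1,1,1,1).

Now H_k = ker ∂_k / im ∂_{k+1}, so:

  H_0: rank C_0 − rank ∂_1 = 5 − 4 = 1, and the invariant factors of ∂_1 are all 1, so H_0 = Z.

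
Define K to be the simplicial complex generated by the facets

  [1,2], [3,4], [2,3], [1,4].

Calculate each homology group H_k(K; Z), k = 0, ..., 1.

Fix the vertex order 1 < 2 < 3 < 4 and write every simplex with vertices in increasing order. Then dim K = 1 and the simplices of K are:

  0-simplices (4): [1], [2], [3], [4]
  1-simplices (4): [1,2], [1,4], [2,3], [3,4]

so the chain groups are C_0 ≅ Z^4, C_1 ≅ Z^4.

Boundary ∂_1: C_1 → C_0 maps an edge to its endpoints' difference, ∂[p,q] = q − p.
The 4×4 boundary matrix has rank 3 and Smith normal form diag(1,1,1).

Computing H_k = (kernel of ∂_k) / (image of ∂_{k+1}):

  H_0: rank C_0 − rank ∂_1 = 4 − 3 = 1, and the invariant factors of ∂_1 are all 1, so H_0 = Z.
  H_1: rank ker ∂_1 − rank ∂_2 = (4 − 3) − 0 = 1, and there is no ∂_2, so H_1 = Z.

As a check, the Euler characteristic is 4 − 4 = 0, which agrees with 1 − 1 = 0.

H_0 ≅ Z,  H_1 ≅ Z.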